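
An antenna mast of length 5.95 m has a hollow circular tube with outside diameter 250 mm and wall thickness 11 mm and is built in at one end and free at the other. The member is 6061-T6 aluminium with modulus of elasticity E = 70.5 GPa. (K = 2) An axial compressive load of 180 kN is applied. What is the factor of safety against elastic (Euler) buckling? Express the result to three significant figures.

n ≈ 1.61

Inner diameter d_i = 250 − 2×11 = 228.0 mm
I = π(d_o⁴ − d_i⁴)/64 = π(250⁴ − 228.0⁴)/64 = 5.910×10^7 mm⁴
I = 5.910×10^7 mm⁴ = 5.910×10^-5 m⁴
Effective length L_e = K·L = 2 × 5.95 = 11.90 m
P_cr = π²EI / L_e² = π² × 70.5×10⁹ × 5.910×10^-5 / 11.90² = 2.904×10^5 N
Factor of safety n = P_cr / P = 290.38 / 180 = 1.61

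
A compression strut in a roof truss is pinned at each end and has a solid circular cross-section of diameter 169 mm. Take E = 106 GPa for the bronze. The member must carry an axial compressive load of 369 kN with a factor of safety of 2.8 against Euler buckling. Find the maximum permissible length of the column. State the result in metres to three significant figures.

I = πd⁴/64 = π×169⁴/64 = 4.004×10^7 mm⁴
I = 4.004×10^-5 m⁴
Required critical load P_cr = n·P = 2.8 × 369 = 1033 kN = 1.033×10^6 N
From P_cr = π²EI/(K·L)²:  L = (1/K)·√(π²EI/P_cr) = (1/1)·√(π²×1.06×10^11×4.004×10^-5/1.033×10^6)
L = 6.37 m

L_max ≈ 6.37 m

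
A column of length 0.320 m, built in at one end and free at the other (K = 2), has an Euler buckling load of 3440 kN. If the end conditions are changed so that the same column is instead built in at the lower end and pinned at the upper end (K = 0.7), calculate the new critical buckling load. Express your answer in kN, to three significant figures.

P_cr ∝ 1/K², so P_cr,new = P_cr,old × (K_old/K_new)² = 3440 × (2/0.7)²
= 3440 × 8.163 = 28100 kN

P_cr ≈ 28100 kN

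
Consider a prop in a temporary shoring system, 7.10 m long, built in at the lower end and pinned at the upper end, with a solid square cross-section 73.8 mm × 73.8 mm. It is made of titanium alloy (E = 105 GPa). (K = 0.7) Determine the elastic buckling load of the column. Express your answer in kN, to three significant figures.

I = a⁴/12 = 73.8⁴/12 = 2.472×10^6 mm⁴
I = 2.472×10^6 mm⁴ = 2.472×10^-6 m⁴
Effective length L_e = K·L = 0.7 × 7.10 = 4.970 m
P_cr = π²EI / L_e² = π² × 105×10⁹ × 2.472×10^-6 / 4.970² = 1.037×10^5 N

P_cr ≈ 104 kN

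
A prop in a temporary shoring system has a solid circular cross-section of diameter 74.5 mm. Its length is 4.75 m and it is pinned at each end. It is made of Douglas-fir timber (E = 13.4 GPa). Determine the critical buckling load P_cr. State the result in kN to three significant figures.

P_cr ≈ 8.86 kN

I = πd⁴/64 = π×74.5⁴/64 = 1.512×10^6 mm⁴
I = 1.512×10^6 mm⁴ = 1.512×10^-6 m⁴
Effective length L_e = K·L = 1 × 4.75 = 4.750 m
P_cr = π²EI / L_e² = π² × 13.4×10⁹ × 1.512×10^-6 / 4.750² = 8.864×10^3 N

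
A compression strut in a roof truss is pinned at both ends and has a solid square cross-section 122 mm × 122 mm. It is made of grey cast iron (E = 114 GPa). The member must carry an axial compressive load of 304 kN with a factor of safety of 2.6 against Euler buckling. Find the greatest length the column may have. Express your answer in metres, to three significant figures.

L_max ≈ 5.13 m

I = a⁴/12 = 122⁴/12 = 1.846×10^7 mm⁴
I = 1.846×10^-5 m⁴
Required critical load P_cr = n·P = 2.6 × 304 = 790.4 kN = 7.904×10^5 N
From P_cr = π²EI/(K·L)²:  L = (1/K)·√(π²EI/P_cr) = (1/1)·√(π²×1.14×10^11×1.846×10^-5/7.904×10^5)
L = 5.13 m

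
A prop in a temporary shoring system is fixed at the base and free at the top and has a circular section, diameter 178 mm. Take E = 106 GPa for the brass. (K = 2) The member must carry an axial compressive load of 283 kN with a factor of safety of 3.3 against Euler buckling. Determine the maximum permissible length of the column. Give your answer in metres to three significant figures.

I = πd⁴/64 = π×178⁴/64 = 4.928×10^7 mm⁴
I = 4.928×10^-5 m⁴
Required critical load P_cr = n·P = 3.3 × 283 = 933.9 kN = 9.339×10^5 N
From P_cr = π²EI/(K·L)²:  L = (1/K)·√(π²EI/P_cr) = (1/2)·√(π²×1.06×10^11×4.928×10^-5/9.339×10^5)
L = 3.71 m

L_max ≈ 3.71 m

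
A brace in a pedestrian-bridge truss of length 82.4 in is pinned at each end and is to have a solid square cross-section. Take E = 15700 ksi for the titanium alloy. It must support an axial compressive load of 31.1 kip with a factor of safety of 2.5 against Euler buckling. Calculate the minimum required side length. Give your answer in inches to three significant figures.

Required P_cr = n·P = 2.5 × 31.1 = 77.75 kip
L_e = K·L = 1 × 82.4 = 82.40 in
Required I = P_cr·L_e²/(π²E) = 7.775×10^4 × 82.40² / (π² × 1.57×10^7) = 3.407 in⁴
Solid square: I = a⁴/12  ⇒  a = (12I)^(1/4) = (12×3.407)^(1/4) = 2.53 in

a ≈ 2.53 in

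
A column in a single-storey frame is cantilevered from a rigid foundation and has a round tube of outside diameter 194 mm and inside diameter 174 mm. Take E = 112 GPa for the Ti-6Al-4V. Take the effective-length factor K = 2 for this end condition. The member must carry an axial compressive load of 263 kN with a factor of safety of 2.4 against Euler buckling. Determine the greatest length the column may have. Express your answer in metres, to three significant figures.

d_o = 194 mm, d_i = 174 mm
I = π(d_o⁴ − d_i⁴)/64 = π(194⁴ − 174.0⁴)/64 = 2.454×10^7 mm⁴
I = 2.454×10^-5 m⁴
Required critical load P_cr = n·P = 2.4 × 263 = 631.2 kN = 6.312×10^5 N
From P_cr = π²EI/(K·L)²:  L = (1/K)·√(π²EI/P_cr) = (1/2)·√(π²×1.12×10^11×2.454×10^-5/6.312×10^5)
L = 3.28 m

L_max ≈ 3.28 m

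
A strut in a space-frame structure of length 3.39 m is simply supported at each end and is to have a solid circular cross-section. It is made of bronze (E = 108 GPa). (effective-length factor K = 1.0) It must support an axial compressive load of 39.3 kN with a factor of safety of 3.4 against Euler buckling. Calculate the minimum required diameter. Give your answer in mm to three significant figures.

Required P_cr = n·P = 3.4 × 39.3 = 133.6 kN
L_e = K·L = 1 × 3.39 = 3.390 m
Required I = P_cr·L_e²/(π²E) = 1.336×10^5 × 3.390² / (π² × 1.08×10^11) = 1.441×10^-6 m⁴
I_req = 1.441×10^6 mm⁴
Solid circle: I = πd⁴/64  ⇒  d = (64I/π)^(1/4) = (64×1.441×10^6/π)^(1/4) = 73.6 mm

d ≈ 73.6 mm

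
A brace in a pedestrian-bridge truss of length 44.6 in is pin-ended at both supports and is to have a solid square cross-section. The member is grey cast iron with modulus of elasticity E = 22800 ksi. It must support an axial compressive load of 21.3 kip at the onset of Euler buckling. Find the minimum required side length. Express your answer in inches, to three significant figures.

a ≈ 1.23 in

L_e = K·L = 1 × 44.6 = 44.60 in
Required I = P_cr·L_e²/(π²E) = 2.130×10^4 × 44.60² / (π² × 2.28×10^7) = 0.1883 in⁴
Solid square: I = a⁴/12  ⇒  a = (12I)^(1/4) = (12×0.1883)^(1/4) = 1.23 in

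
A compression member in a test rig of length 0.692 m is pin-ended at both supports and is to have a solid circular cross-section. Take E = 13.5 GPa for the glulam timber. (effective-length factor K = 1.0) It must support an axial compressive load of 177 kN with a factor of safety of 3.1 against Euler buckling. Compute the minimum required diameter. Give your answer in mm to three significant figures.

Required P_cr = n·P = 3.1 × 177 = 548.7 kN
L_e = K·L = 1 × 0.692 = 0.6920 m
Required I = P_cr·L_e²/(π²E) = 5.487×10^5 × 0.6920² / (π² × 1.35×10^10) = 1.972×10^-6 m⁴
I_req = 1.972×10^6 mm⁴
Solid circle: I = πd⁴/64  ⇒  d = (64I/π)^(1/4) = (64×1.972×10^6/π)^(1/4) = 79.6 mm

d ≈ 79.6 mm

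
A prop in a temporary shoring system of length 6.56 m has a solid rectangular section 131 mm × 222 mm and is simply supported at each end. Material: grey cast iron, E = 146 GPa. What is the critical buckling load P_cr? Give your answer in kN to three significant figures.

P_cr ≈ 1390 kN

Buckling occurs about the weak axis: I_min = h·b³/12 with b = 131 mm (the shorter side).
I_min = 222×131³/12 = 4.159×10^7 mm⁴
I = 4.159×10^7 mm⁴ = 4.159×10^-5 m⁴
Effective length L_e = K·L = 1 × 6.56 = 6.560 m
P_cr = π²EI / L_e² = π² × 146×10⁹ × 4.159×10^-5 / 6.560² = 1.393×10^6 N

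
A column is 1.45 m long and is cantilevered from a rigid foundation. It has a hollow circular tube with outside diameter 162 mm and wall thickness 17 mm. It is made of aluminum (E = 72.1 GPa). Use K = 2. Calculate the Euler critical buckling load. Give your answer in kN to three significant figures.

Inner diameter d_i = 162 − 2×17 = 128.0 mm
I = π(d_o⁴ − d_i⁴)/64 = π(162⁴ − 128.0⁴)/64 = 2.063×10^7 mm⁴
I = 2.063×10^7 mm⁴ = 2.063×10^-5 m⁴
Effective length L_e = K·L = 2 × 1.45 = 2.900 m
P_cr = π²EI / L_e² = π² × 72.1×10⁹ × 2.063×10^-5 / 2.900² = 1.746×10^6 N

P_cr ≈ 1750 kN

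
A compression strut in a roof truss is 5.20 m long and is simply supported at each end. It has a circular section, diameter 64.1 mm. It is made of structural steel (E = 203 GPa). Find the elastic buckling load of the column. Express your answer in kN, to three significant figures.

P_cr ≈ 61.4 kN

I = πd⁴/64 = π×64.1⁴/64 = 8.287×10^5 mm⁴
I = 8.287×10^5 mm⁴ = 8.287×10^-7 m⁴
Effective length L_e = K·L = 1 × 5.20 = 5.200 m
P_cr = π²EI / L_e² = π² × 203×10⁹ × 8.287×10^-7 / 5.200² = 6.140×10^4 N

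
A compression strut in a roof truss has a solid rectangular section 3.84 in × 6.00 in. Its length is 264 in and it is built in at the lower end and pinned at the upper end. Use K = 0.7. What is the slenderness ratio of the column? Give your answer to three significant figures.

λ ≈ 167

For a rectangle r_min = b/√12 = 3.84/√12 = 1.109 in
L_e = K·L = 0.7 × 264 = 184.8 in
λ = L_e / r_min = 184.80 / 1.109 = 167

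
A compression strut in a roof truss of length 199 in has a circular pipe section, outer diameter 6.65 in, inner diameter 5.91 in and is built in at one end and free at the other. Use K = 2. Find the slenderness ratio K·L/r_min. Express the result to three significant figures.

d_o = 6.65 in, d_i = 5.91 in
I = π(d_o⁴ − d_i⁴)/64 = π(6.65⁴ − 5.910⁴)/64 = 36.11 in⁴
A = 7.300 in²;  r_min = √(I/A) = √(36.11/7.300) = 2.224 in
L_e = K·L = 2 × 199 = 398.0 in
λ = L_e / r_min = 398.00 / 2.224 = 179

λ ≈ 179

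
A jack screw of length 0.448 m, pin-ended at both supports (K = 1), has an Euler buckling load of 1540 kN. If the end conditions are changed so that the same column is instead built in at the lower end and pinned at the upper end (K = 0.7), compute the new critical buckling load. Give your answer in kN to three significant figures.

P_cr ∝ 1/K², so P_cr,new = P_cr,old × (K_old/K_new)² = 1540 × (1/0.7)²
= 1540 × 2.041 = 3140 kN

P_cr ≈ 3140 kN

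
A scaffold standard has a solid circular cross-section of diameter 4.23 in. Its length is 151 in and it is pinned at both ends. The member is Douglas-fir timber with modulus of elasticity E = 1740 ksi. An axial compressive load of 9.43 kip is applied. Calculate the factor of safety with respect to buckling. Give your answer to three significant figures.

n ≈ 1.26

I = πd⁴/64 = π×4.23⁴/64 = 15.72 in⁴
Effective length L_e = K·L = 1 × 151 = 151.0 in
P_cr = π²EI / L_e² = π² × 1740×10³ × 15.72 / 151.0² = 1.184×10^4 lb
Factor of safety n = P_cr / P = 11.837 / 9.43 = 1.26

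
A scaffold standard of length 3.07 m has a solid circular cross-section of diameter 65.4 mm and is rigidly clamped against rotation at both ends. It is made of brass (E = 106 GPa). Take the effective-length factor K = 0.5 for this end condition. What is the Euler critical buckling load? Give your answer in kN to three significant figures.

P_cr ≈ 399 kN

I = πd⁴/64 = π×65.4⁴/64 = 8.980×10^5 mm⁴
I = 8.980×10^5 mm⁴ = 8.980×10^-7 m⁴
Effective length L_e = K·L = 0.5 × 3.07 = 1.535 m
P_cr = π²EI / L_e² = π² × 106×10⁹ × 8.980×10^-7 / 1.535² = 3.987×10^5 N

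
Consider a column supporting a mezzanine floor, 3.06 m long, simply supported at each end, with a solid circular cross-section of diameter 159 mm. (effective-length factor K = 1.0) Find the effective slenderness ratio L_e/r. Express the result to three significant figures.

λ ≈ 77.0

For a solid circle r = d/4 = 159/4 = 39.75 mm
L_e = K·L = 1 × 3.06 m = 3.060 m = 3060.0 mm
λ = L_e / r_min = 3060.0 / 39.75 = 77.0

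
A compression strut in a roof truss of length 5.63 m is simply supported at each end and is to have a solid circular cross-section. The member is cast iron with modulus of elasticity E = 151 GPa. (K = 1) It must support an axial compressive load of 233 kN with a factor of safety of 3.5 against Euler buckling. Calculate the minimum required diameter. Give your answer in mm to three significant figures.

d ≈ 137 mm

Required P_cr = n·P = 3.5 × 233 = 815.5 kN
L_e = K·L = 1 × 5.63 = 5.630 m
Required I = P_cr·L_e²/(π²E) = 8.155×10^5 × 5.630² / (π² × 1.51×10^11) = 1.734×10^-5 m⁴
I_req = 1.734×10^7 mm⁴
Solid circle: I = πd⁴/64  ⇒  d = (64I/π)^(1/4) = (64×1.734×10^7/π)^(1/4) = 137 mm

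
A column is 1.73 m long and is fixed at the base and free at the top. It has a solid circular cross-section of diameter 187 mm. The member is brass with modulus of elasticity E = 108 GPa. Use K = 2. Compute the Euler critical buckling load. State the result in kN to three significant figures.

P_cr ≈ 5340 kN

I = πd⁴/64 = π×187⁴/64 = 6.003×10^7 mm⁴
I = 6.003×10^7 mm⁴ = 6.003×10^-5 m⁴
Effective length L_e = K·L = 2 × 1.73 = 3.460 m
P_cr = π²EI / L_e² = π² × 108×10⁹ × 6.003×10^-5 / 3.460² = 5.345×10^6 N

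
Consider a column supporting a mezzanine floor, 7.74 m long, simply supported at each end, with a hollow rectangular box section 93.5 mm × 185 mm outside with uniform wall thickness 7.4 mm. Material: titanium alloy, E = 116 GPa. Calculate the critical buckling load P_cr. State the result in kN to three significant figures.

Inner dimensions: h_i = 185 − 2×7.4 = 170.2 mm, b_i = 93.5 − 2×7.4 = 78.70 mm
Weak-axis I_min = (h_o·b_o³ − h_i·b_i³)/12 with b_o = 93.5, b_i = 78.70 mm (shorter outer/inner sides).
I_min = (185×93.5³ − 170.2×78.70³)/12 = 5.688×10^6 mm⁴
I = 5.688×10^6 mm⁴ = 5.688×10^-6 m⁴
Effective length L_e = K·L = 1 × 7.74 = 7.740 m
P_cr = π²EI / L_e² = π² × 116×10⁹ × 5.688×10^-6 / 7.740² = 1.087×10^5 N

P_cr ≈ 109 kN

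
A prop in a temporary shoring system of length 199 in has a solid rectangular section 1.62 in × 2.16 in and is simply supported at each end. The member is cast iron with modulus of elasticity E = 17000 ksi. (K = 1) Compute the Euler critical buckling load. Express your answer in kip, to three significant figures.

P_cr ≈ 3.24 kip

Buckling occurs about the weak axis: I_min = h·b³/12 with b = 1.62 in (the shorter side).
I_min = 2.16×1.62³/12 = 0.7653 in⁴
Effective length L_e = K·L = 1 × 199 = 199.0 in
P_cr = π²EI / L_e² = π² × 17000×10³ × 0.7653 / 199.0² = 3.242×10^3 lb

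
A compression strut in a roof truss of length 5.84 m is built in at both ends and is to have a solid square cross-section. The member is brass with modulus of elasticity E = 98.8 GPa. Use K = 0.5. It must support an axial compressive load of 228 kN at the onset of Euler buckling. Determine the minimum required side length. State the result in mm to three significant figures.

L_e = K·L = 0.5 × 5.84 = 2.920 m
Required I = P_cr·L_e²/(π²E) = 2.280×10^5 × 2.920² / (π² × 9.88×10^10) = 1.994×10^-6 m⁴
I_req = 1.994×10^6 mm⁴
Solid square: I = a⁴/12  ⇒  a = (12I)^(1/4) = (12×1.994×10^6)^(1/4) = 69.9 mm

a ≈ 69.9 mm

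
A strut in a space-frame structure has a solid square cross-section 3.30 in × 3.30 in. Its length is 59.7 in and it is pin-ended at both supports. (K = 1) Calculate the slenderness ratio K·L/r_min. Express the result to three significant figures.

λ ≈ 62.7

For a square r = a/√12 = 3.30/√12 = 0.9526 in
L_e = K·L = 1 × 59.7 = 59.70 in
λ = L_e / r_min = 59.700 / 0.9526 = 62.7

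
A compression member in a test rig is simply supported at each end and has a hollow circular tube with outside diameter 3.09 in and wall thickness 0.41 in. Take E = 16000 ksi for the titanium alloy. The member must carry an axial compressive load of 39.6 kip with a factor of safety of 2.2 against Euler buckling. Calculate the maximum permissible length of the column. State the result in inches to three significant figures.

Inner diameter d_i = 3.09 − 2×0.41 = 2.270 in
I = π(d_o⁴ − d_i⁴)/64 = π(3.09⁴ − 2.270⁴)/64 = 3.172 in⁴
Required critical load P_cr = n·P = 2.2 × 39.6 = 87.12 kip = 8.712×10^4 lb
From P_cr = π²EI/(K·L)²:  L = (1/K)·√(π²EI/P_cr) = (1/1)·√(π²×1.60×10^7×3.172/8.712×10^4)
L = 75.8 in

L_max ≈ 75.8 in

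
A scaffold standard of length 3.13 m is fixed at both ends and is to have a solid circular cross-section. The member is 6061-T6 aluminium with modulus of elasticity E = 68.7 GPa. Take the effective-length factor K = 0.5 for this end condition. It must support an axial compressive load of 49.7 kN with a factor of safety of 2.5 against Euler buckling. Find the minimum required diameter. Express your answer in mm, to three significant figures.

d ≈ 55.0 mm

Required P_cr = n·P = 2.5 × 49.7 = 124.2 kN
L_e = K·L = 0.5 × 3.13 = 1.565 m
Required I = P_cr·L_e²/(π²E) = 1.242×10^5 × 1.565² / (π² × 6.87×10^10) = 4.488×10^-7 m⁴
I_req = 4.488×10^5 mm⁴
Solid circle: I = πd⁴/64  ⇒  d = (64I/π)^(1/4) = (64×4.488×10^5/π)^(1/4) = 55.0 mm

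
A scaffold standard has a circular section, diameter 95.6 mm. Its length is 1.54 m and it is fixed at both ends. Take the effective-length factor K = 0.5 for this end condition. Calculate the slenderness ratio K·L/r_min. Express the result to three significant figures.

I = πd⁴/64 = π×95.6⁴/64 = 4.100×10^6 mm⁴
A = 7.178×10^3 mm²;  r_min = √(I/A) = √(4.100×10^6/7.178×10^3) = 23.90 mm
L_e = K·L = 0.5 × 1.54 m = 0.7700 m = 770.00 mm
λ = L_e / r_min = 770.00 / 23.90 = 32.2

λ ≈ 32.2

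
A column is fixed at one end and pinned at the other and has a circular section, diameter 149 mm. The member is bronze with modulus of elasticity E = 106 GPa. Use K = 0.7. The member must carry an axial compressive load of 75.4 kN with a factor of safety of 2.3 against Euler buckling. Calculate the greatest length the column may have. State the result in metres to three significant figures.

I = πd⁴/64 = π×149⁴/64 = 2.419×10^7 mm⁴
I = 2.419×10^-5 m⁴
Required critical load P_cr = n·P = 2.3 × 75.4 = 173.4 kN = 1.734×10^5 N
From P_cr = π²EI/(K·L)²:  L = (1/K)·√(π²EI/P_cr) = (1/0.7)·√(π²×1.06×10^11×2.419×10^-5/1.734×10^5)
L = 17.3 m

L_max ≈ 17.3 m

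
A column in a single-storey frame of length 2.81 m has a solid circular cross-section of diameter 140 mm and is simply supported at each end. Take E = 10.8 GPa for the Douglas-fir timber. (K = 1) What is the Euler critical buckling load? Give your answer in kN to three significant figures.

I = πd⁴/64 = π×140⁴/64 = 1.886×10^7 mm⁴
I = 1.886×10^7 mm⁴ = 1.886×10^-5 m⁴
Effective length L_e = K·L = 1 × 2.81 = 2.810 m
P_cr = π²EI / L_e² = π² × 10.8×10⁹ × 1.886×10^-5 / 2.810² = 2.546×10^5 N

P_cr ≈ 255 kN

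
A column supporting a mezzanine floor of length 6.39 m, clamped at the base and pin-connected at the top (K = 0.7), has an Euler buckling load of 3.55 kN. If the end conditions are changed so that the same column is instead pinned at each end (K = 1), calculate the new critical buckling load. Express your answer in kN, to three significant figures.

P_cr ∝ 1/K², so P_cr,new = P_cr,old × (K_old/K_new)² = 3.55 × (0.7/1)²
= 3.55 × 0.4900 = 1.74 kN

P_cr ≈ 1.74 kN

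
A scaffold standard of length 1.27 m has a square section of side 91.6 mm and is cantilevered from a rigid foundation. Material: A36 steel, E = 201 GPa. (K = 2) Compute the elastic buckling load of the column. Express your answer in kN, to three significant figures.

P_cr ≈ 1800 kN

I = a⁴/12 = 91.6⁴/12 = 5.867×10^6 mm⁴
I = 5.867×10^6 mm⁴ = 5.867×10^-6 m⁴
Effective length L_e = K·L = 2 × 1.27 = 2.540 m
P_cr = π²EI / L_e² = π² × 201×10⁹ × 5.867×10^-6 / 2.540² = 1.804×10^6 N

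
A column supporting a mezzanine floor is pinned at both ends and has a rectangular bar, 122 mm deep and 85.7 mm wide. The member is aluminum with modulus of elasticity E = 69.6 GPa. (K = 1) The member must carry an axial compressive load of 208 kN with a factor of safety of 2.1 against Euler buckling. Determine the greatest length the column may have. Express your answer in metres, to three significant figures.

L_max ≈ 3.17 m

Buckling occurs about the weak axis: I_min = h·b³/12 with b = 85.7 mm (the shorter side).
I_min = 122×85.7³/12 = 6.399×10^6 mm⁴
I = 6.399×10^-6 m⁴
Required critical load P_cr = n·P = 2.1 × 208 = 436.8 kN = 4.368×10^5 N
From P_cr = π²EI/(K·L)²:  L = (1/K)·√(π²EI/P_cr) = (1/1)·√(π²×6.96×10^10×6.399×10^-6/4.368×10^5)
L = 3.17 m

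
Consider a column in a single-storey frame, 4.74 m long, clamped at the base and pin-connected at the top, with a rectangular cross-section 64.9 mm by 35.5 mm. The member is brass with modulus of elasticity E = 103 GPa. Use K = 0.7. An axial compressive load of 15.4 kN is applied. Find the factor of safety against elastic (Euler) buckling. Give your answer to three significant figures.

Buckling occurs about the weak axis: I_min = h·b³/12 with b = 35.5 mm (the shorter side).
I_min = 64.9×35.5³/12 = 2.420×10^5 mm⁴
I = 2.420×10^5 mm⁴ = 2.420×10^-7 m⁴
Effective length L_e = K·L = 0.7 × 4.74 = 3.318 m
P_cr = π²EI / L_e² = π² × 103×10⁹ × 2.420×10^-7 / 3.318² = 2.234×10^4 N
Factor of safety n = P_cr / P = 22.343 / 15.4 = 1.45

n ≈ 1.45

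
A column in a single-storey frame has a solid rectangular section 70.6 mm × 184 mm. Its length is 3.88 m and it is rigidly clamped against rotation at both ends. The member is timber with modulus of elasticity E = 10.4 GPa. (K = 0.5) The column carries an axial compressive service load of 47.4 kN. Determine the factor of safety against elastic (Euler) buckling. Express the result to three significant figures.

n ≈ 3.10

Buckling occurs about the weak axis: I_min = h·b³/12 with b = 70.6 mm (the shorter side).
I_min = 184×70.6³/12 = 5.396×10^6 mm⁴
I = 5.396×10^6 mm⁴ = 5.396×10^-6 m⁴
Effective length L_e = K·L = 0.5 × 3.88 = 1.940 m
P_cr = π²EI / L_e² = π² × 10.4×10⁹ × 5.396×10^-6 / 1.940² = 1.472×10^5 N
Factor of safety n = P_cr / P = 147.16 / 47.4 = 3.10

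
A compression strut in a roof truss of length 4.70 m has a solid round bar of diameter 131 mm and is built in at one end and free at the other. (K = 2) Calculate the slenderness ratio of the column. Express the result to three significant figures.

λ ≈ 287

For a solid circle r = d/4 = 131/4 = 32.75 mm
L_e = K·L = 2 × 4.70 m = 9.400 m = 9400.0 mm
λ = L_e / r_min = 9400.0 / 32.75 = 287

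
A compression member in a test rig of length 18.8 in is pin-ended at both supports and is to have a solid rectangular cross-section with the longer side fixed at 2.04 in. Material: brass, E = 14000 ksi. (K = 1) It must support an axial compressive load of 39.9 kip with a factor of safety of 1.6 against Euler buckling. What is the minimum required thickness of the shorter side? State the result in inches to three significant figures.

b ≈ 0.987 in

Required P_cr = n·P = 1.6 × 39.9 = 63.84 kip
L_e = K·L = 1 × 18.8 = 18.80 in
Required I = P_cr·L_e²/(π²E) = 6.384×10^4 × 18.80² / (π² × 1.40×10^7) = 0.1633 in⁴
Rectangle, weak axis: I_min = h·b³/12 with h = 2.04 in fixed  ⇒  b = (12I/h)^(1/3) = 0.987 in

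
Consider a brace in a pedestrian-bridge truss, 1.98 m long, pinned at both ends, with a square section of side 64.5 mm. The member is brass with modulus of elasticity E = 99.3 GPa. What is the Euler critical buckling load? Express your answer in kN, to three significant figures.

I = a⁴/12 = 64.5⁴/12 = 1.442×10^6 mm⁴
I = 1.442×10^6 mm⁴ = 1.442×10^-6 m⁴
Effective length L_e = K·L = 1 × 1.98 = 1.980 m
P_cr = π²EI / L_e² = π² × 99.3×10⁹ × 1.442×10^-6 / 1.980² = 3.606×10^5 N

P_cr ≈ 361 kN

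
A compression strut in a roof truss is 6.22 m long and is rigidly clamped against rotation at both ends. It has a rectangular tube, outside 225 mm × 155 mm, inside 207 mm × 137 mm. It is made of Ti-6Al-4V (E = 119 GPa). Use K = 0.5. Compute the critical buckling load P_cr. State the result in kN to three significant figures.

Weak-axis I_min = (h_o·b_o³ − h_i·b_i³)/12 with b_o = 155, b_i = 137.0 mm (shorter outer/inner sides).
I_min = (225×155³ − 207.0×137.0³)/12 = 2.547×10^7 mm⁴
I = 2.547×10^7 mm⁴ = 2.547×10^-5 m⁴
Effective length L_e = K·L = 0.5 × 6.22 = 3.110 m
P_cr = π²EI / L_e² = π² × 119×10⁹ × 2.547×10^-5 / 3.110² = 3.092×10^6 N

P_cr ≈ 3090 kN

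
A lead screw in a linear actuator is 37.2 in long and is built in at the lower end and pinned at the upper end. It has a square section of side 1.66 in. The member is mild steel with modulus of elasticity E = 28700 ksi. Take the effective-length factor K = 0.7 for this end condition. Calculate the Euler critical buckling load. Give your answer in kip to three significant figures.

I = a⁴/12 = 1.66⁴/12 = 0.6328 in⁴
Effective length L_e = K·L = 0.7 × 37.2 = 26.04 in
P_cr = π²EI / L_e² = π² × 28700×10³ × 0.6328 / 26.04² = 2.643×10^5 lb

P_cr ≈ 264 kip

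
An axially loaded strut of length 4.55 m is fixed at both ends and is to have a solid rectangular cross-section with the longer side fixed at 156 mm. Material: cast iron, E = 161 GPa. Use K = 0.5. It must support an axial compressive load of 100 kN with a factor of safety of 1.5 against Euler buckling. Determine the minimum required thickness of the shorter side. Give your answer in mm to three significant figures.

b ≈ 33.5 mm

Required P_cr = n·P = 1.5 × 100 = 150.0 kN
L_e = K·L = 0.5 × 4.55 = 2.275 m
Required I = P_cr·L_e²/(π²E) = 1.500×10^5 × 2.275² / (π² × 1.61×10^11) = 4.886×10^-7 m⁴
I_req = 4.886×10^5 mm⁴
Rectangle, weak axis: I_min = h·b³/12 with h = 156 mm fixed  ⇒  b = (12I/h)^(1/3) = 33.5 mm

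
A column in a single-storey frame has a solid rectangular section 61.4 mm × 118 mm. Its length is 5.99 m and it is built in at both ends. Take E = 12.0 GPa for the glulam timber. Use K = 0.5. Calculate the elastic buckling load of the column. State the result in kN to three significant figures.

P_cr ≈ 30.1 kN

Buckling occurs about the weak axis: I_min = h·b³/12 with b = 61.4 mm (the shorter side).
I_min = 118×61.4³/12 = 2.276×10^6 mm⁴
I = 2.276×10^6 mm⁴ = 2.276×10^-6 m⁴
Effective length L_e = K·L = 0.5 × 5.99 = 2.995 m
P_cr = π²EI / L_e² = π² × 12.0×10⁹ × 2.276×10^-6 / 2.995² = 3.005×10^4 N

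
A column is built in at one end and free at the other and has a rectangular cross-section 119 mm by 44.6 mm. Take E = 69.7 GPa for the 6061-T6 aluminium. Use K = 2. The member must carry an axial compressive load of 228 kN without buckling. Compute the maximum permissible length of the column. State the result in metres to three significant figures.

L_max ≈ 0.815 m

Buckling occurs about the weak axis: I_min = h·b³/12 with b = 44.6 mm (the shorter side).
I_min = 119×44.6³/12 = 8.798×10^5 mm⁴
I = 8.798×10^-7 m⁴
At the buckling limit P_cr = P = 2.280×10^5 N
From P_cr = π²EI/(K·L)²:  L = (1/K)·√(π²EI/P_cr) = (1/2)·√(π²×6.97×10^10×8.798×10^-7/2.280×10^5)
L = 0.815 m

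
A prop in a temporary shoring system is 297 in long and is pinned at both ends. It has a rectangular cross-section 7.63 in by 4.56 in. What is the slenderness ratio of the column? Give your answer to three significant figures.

λ ≈ 226

For a rectangle r_min = b/√12 = 4.56/√12 = 1.316 in
L_e = K·L = 1 × 297 = 297.0 in
λ = L_e / r_min = 297.00 / 1.316 = 226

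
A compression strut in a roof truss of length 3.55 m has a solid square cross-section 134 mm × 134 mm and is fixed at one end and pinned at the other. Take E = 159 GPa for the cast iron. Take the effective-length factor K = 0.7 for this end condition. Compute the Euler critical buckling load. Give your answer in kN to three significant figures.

P_cr ≈ 6830 kN

I = a⁴/12 = 134⁴/12 = 2.687×10^7 mm⁴
I = 2.687×10^7 mm⁴ = 2.687×10^-5 m⁴
Effective length L_e = K·L = 0.7 × 3.55 = 2.485 m
P_cr = π²EI / L_e² = π² × 159×10⁹ × 2.687×10^-5 / 2.485² = 6.828×10^6 N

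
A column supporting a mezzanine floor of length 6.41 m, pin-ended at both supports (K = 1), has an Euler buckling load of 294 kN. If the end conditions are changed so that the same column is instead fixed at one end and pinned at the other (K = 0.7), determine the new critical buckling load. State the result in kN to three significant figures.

P_cr ∝ 1/K², so P_cr,new = P_cr,old × (K_old/K_new)² = 294 × (1/0.7)²
= 294 × 2.041 = 600 kN

P_cr ≈ 600 kN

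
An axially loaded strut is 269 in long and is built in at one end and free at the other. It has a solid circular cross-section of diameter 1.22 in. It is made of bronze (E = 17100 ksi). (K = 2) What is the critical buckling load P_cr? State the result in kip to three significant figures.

P_cr ≈ 0.0634 kip

I = πd⁴/64 = π×1.22⁴/64 = 0.1087 in⁴
Effective length L_e = K·L = 2 × 269 = 538.0 in
P_cr = π²EI / L_e² = π² × 17100×10³ × 0.1087 / 538.0² = 63.41 lb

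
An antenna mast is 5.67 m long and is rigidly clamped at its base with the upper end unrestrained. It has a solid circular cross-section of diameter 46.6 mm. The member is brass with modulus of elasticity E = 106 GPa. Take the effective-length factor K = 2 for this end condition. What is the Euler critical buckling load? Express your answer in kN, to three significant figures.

P_cr ≈ 1.88 kN

I = πd⁴/64 = π×46.6⁴/64 = 2.315×10^5 mm⁴
I = 2.315×10^5 mm⁴ = 2.315×10^-7 m⁴
Effective length L_e = K·L = 2 × 5.67 = 11.34 m
P_cr = π²EI / L_e² = π² × 106×10⁹ × 2.315×10^-7 / 11.34² = 1.883×10^3 N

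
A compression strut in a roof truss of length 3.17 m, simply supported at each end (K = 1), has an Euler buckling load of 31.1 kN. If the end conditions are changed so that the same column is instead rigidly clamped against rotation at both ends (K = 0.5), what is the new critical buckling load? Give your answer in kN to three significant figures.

P_cr ∝ 1/K², so P_cr,new = P_cr,old × (K_old/K_new)² = 31.1 × (1/0.5)²
= 31.1 × 4.000 = 124 kN

P_cr ≈ 124 kN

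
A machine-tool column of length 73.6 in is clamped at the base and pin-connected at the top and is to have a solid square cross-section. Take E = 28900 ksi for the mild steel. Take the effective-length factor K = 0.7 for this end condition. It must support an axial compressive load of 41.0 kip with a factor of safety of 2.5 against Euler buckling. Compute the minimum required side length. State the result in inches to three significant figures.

a ≈ 1.84 in

Required P_cr = n·P = 2.5 × 41.0 = 102.5 kip
L_e = K·L = 0.7 × 73.6 = 51.52 in
Required I = P_cr·L_e²/(π²E) = 1.025×10^5 × 51.52² / (π² × 2.89×10^7) = 0.9538 in⁴
Solid square: I = a⁴/12  ⇒  a = (12I)^(1/4) = (12×0.9538)^(1/4) = 1.84 in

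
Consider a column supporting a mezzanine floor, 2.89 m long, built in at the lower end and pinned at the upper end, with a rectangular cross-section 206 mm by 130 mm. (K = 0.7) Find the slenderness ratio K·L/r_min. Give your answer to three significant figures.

λ ≈ 53.9

Buckling occurs about the weak axis: I_min = h·b³/12 with b = 130 mm (the shorter side).
I_min = 206×130³/12 = 3.772×10^7 mm⁴
A = 2.678×10^4 mm²;  r_min = √(I/A) = √(3.772×10^7/2.678×10^4) = 37.53 mm
L_e = K·L = 0.7 × 2.89 m = 2.023 m = 2023.0 mm
λ = L_e / r_min = 2023.0 / 37.53 = 53.9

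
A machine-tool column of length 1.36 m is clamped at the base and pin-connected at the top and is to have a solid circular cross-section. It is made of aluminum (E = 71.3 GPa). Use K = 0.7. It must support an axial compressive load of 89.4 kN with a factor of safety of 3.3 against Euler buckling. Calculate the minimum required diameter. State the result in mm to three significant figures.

Required P_cr = n·P = 3.3 × 89.4 = 295.0 kN
L_e = K·L = 0.7 × 1.36 = 0.9520 m
Required I = P_cr·L_e²/(π²E) = 2.950×10^5 × 0.9520² / (π² × 7.13×10^10) = 3.800×10^-7 m⁴
I_req = 3.800×10^5 mm⁴
Solid circle: I = πd⁴/64  ⇒  d = (64I/π)^(1/4) = (64×3.800×10^5/π)^(1/4) = 52.7 mm

d ≈ 52.7 mm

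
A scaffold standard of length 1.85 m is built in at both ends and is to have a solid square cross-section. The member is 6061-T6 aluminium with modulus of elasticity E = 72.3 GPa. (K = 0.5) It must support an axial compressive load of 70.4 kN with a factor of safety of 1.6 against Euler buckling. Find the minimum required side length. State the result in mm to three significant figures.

a ≈ 35.7 mm

Required P_cr = n·P = 1.6 × 70.4 = 112.6 kN
L_e = K·L = 0.5 × 1.85 = 0.9250 m
Required I = P_cr·L_e²/(π²E) = 1.126×10^5 × 0.9250² / (π² × 7.23×10^10) = 1.351×10^-7 m⁴
I_req = 1.351×10^5 mm⁴
Solid square: I = a⁴/12  ⇒  a = (12I)^(1/4) = (12×1.351×10^5)^(1/4) = 35.7 mm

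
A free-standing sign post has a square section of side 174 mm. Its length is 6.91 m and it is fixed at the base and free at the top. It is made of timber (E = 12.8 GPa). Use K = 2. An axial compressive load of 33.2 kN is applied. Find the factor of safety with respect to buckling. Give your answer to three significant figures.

I = a⁴/12 = 174⁴/12 = 7.639×10^7 mm⁴
I = 7.639×10^7 mm⁴ = 7.639×10^-5 m⁴
Effective length L_e = K·L = 2 × 6.91 = 13.82 m
P_cr = π²EI / L_e² = π² × 12.8×10⁹ × 7.639×10^-5 / 13.82² = 5.053×10^4 N
Factor of safety n = P_cr / P = 50.525 / 33.2 = 1.52

n ≈ 1.52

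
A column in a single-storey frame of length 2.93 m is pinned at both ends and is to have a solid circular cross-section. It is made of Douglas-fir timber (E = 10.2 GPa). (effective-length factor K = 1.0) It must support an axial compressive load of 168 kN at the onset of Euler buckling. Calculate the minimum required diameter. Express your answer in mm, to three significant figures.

d ≈ 131 mm

L_e = K·L = 1 × 2.93 = 2.930 m
Required I = P_cr·L_e²/(π²E) = 1.680×10^5 × 2.930² / (π² × 1.02×10^10) = 1.433×10^-5 m⁴
I_req = 1.433×10^7 mm⁴
Solid circle: I = πd⁴/64  ⇒  d = (64I/π)^(1/4) = (64×1.433×10^7/π)^(1/4) = 131 mm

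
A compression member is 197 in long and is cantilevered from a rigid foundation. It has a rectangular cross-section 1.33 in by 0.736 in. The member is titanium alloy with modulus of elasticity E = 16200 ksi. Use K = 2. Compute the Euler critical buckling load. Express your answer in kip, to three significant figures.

P_cr ≈ 0.0455 kip

Buckling occurs about the weak axis: I_min = h·b³/12 with b = 0.736 in (the shorter side).
I_min = 1.33×0.736³/12 = 4.419×10^-2 in⁴
Effective length L_e = K·L = 2 × 197 = 394.0 in
P_cr = π²EI / L_e² = π² × 16200×10³ × 4.419×10^-2 / 394.0² = 45.51 lb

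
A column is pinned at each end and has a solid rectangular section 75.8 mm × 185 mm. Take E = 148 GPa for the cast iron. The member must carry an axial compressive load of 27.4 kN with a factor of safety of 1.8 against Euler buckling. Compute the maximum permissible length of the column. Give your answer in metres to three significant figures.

Buckling occurs about the weak axis: I_min = h·b³/12 with b = 75.8 mm (the shorter side).
I_min = 185×75.8³/12 = 6.714×10^6 mm⁴
I = 6.714×10^-6 m⁴
Required critical load P_cr = n·P = 1.8 × 27.4 = 49.32 kN = 4.932×10^4 N
From P_cr = π²EI/(K·L)²:  L = (1/K)·√(π²EI/P_cr) = (1/1)·√(π²×1.48×10^11×6.714×10^-6/4.932×10^4)
L = 14.1 m

L_max ≈ 14.1 m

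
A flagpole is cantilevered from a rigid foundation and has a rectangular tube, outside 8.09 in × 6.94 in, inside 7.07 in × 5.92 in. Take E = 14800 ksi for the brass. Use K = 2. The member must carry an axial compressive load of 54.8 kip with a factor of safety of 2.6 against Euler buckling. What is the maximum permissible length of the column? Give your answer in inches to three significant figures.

L_max ≈ 163 in

Weak-axis I_min = (h_o·b_o³ − h_i·b_i³)/12 with b_o = 6.94, b_i = 5.920 in (shorter outer/inner sides).
I_min = (8.09×6.94³ − 7.070×5.920³)/12 = 103.1 in⁴
Required critical load P_cr = n·P = 2.6 × 54.8 = 142.5 kip = 1.425×10^5 lb
From P_cr = π²EI/(K·L)²:  L = (1/K)·√(π²EI/P_cr) = (1/2)·√(π²×1.48×10^7×103.1/1.425×10^5)
L = 163 in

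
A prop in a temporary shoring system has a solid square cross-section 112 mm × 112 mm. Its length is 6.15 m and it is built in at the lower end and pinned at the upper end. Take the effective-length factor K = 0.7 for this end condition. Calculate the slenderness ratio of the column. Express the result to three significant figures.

For a square r = a/√12 = 112/√12 = 32.33 mm
L_e = K·L = 0.7 × 6.15 m = 4.305 m = 4305.0 mm
λ = L_e / r_min = 4305.0 / 32.33 = 133

λ ≈ 133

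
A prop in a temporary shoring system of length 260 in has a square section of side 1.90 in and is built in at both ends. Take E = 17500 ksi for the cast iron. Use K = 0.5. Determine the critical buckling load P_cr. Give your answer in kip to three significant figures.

I = a⁴/12 = 1.90⁴/12 = 1.086 in⁴
Effective length L_e = K·L = 0.5 × 260 = 130.0 in
P_cr = π²EI / L_e² = π² × 17500×10³ × 1.086 / 130.0² = 1.110×10^4 lb

P_cr ≈ 11.1 kip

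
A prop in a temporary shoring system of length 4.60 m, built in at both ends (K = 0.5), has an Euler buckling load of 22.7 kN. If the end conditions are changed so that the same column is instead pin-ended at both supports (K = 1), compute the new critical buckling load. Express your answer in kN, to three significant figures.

P_cr ∝ 1/K², so P_cr,new = P_cr,old × (K_old/K_new)² = 22.7 × (0.5/1)²
= 22.7 × 0.2500 = 5.68 kN

P_cr ≈ 5.68 kN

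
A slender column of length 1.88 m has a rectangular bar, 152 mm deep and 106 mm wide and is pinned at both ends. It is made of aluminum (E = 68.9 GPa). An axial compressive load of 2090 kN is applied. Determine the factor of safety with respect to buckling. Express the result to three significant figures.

n ≈ 1.39

Buckling occurs about the weak axis: I_min = h·b³/12 with b = 106 mm (the shorter side).
I_min = 152×106³/12 = 1.509×10^7 mm⁴
I = 1.509×10^7 mm⁴ = 1.509×10^-5 m⁴
Effective length L_e = K·L = 1 × 1.88 = 1.880 m
P_cr = π²EI / L_e² = π² × 68.9×10⁹ × 1.509×10^-5 / 1.880² = 2.903×10^6 N
Factor of safety n = P_cr / P = 2902.6 / 2090 = 1.39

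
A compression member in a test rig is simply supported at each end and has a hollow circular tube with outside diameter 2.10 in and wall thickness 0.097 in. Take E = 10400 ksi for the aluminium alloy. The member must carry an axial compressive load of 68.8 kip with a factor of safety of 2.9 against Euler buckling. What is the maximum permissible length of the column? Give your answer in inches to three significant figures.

Inner diameter d_i = 2.10 − 2×0.097 = 1.906 in
I = π(d_o⁴ − d_i⁴)/64 = π(2.10⁴ − 1.906⁴)/64 = 0.3068 in⁴
Required critical load P_cr = n·P = 2.9 × 68.8 = 199.5 kip = 1.995×10^5 lb
From P_cr = π²EI/(K·L)²:  L = (1/K)·√(π²EI/P_cr) = (1/1)·√(π²×1.04×10^7×0.3068/1.995×10^5)
L = 12.6 in

L_max ≈ 12.6 in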